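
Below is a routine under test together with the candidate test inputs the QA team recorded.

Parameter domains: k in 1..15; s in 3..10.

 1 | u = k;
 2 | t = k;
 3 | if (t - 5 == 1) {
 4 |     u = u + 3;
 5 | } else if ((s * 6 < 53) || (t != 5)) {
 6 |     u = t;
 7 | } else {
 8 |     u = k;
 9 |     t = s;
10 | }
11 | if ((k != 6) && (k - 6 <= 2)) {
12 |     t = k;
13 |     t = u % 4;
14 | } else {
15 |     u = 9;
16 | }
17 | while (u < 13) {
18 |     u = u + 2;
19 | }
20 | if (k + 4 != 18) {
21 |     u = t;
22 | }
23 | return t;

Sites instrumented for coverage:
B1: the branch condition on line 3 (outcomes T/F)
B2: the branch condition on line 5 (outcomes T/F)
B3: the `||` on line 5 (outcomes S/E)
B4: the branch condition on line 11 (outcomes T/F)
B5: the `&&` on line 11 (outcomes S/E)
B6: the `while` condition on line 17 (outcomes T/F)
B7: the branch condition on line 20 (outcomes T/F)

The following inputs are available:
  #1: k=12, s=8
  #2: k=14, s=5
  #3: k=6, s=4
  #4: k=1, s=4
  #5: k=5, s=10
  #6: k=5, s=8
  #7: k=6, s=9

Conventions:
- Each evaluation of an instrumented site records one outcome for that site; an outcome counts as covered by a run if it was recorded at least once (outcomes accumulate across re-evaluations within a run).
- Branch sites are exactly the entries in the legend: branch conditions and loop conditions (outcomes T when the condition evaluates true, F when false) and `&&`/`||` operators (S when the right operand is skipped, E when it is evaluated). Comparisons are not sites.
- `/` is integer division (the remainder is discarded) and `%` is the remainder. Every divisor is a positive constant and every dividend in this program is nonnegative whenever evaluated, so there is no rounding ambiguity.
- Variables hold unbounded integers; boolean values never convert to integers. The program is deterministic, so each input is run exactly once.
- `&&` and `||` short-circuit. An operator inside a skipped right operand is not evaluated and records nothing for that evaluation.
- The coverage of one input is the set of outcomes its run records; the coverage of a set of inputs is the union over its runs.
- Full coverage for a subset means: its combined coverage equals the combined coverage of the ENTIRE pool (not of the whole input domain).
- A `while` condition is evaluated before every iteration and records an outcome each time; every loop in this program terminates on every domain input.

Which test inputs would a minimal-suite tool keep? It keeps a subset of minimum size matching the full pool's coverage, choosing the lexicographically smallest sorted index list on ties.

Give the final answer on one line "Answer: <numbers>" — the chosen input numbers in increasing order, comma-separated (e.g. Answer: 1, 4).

#1 (k=12, s=8) -> B1->F, B3->S, B2->T, B5->E, B4->F, B6->T, B6->T, B6->F, B7->T; covered: B1=F, B2=T, B3=S, B4=F, B5=E, B6=T, B6=F, B7=T
#2 (k=14, s=5) -> B1->F, B3->S, B2->T, B5->E, B4->F, B6->T, B6->T, B6->F, B7->F; covered: B1=F, B2=T, B3=S, B4=F, B5=E, B6=T, B6=F, B7=F
#3 (k=6, s=4) -> B1->T, B5->S, B4->F, B6->T, B6->T, B6->F, B7->T; covered: B1=T, B4=F, B5=S, B6=T, B6=F, B7=T
#4 (k=1, s=4) -> B1->F, B3->S, B2->T, B5->E, B4->T, B6->T, B6->T, B6->T, B6->T, B6->T, B6->T, B6->F, B7->T; covered: B1=F, B2=T, B3=S, B4=T, B5=E, B6=T, B6=F, B7=T
#5 (k=5, s=10) -> B1->F, B3->E, B2->F, B5->E, B4->T, B6->T, B6->T, B6->T, B6->T, B6->F, B7->T; covered: B1=F, B2=F, B3=E, B4=T, B5=E, B6=T, B6=F, B7=T
#6 (k=5, s=8) -> B1->F, B3->S, B2->T, B5->E, B4->T, B6->T, B6->T, B6->T, B6->T, B6->F, B7->T; covered: B1=F, B2=T, B3=S, B4=T, B5=E, B6=T, B6=F, B7=T
#7 (k=6, s=9) -> B1->T, B5->S, B4->F, B6->T, B6->T, B6->F, B7->T; covered: B1=T, B4=F, B5=S, B6=T, B6=F, B7=T
together the pool reaches 14 outcomes: B1=T, B1=F, B2=T, B2=F, B3=S, B3=E, B4=T, B4=F, B5=S, B5=E, B6=T, B6=F, B7=T, B7=F
no size-1 subset reaches all 14 outcomes (best union: 8/14)
no size-2 subset reaches all 14 outcomes (best union: 12/14)
at size 3, {2, 3, 5} reaches all 14 outcomes; every lexicographically earlier size-3 subset fails

Answer: 2, 3, 5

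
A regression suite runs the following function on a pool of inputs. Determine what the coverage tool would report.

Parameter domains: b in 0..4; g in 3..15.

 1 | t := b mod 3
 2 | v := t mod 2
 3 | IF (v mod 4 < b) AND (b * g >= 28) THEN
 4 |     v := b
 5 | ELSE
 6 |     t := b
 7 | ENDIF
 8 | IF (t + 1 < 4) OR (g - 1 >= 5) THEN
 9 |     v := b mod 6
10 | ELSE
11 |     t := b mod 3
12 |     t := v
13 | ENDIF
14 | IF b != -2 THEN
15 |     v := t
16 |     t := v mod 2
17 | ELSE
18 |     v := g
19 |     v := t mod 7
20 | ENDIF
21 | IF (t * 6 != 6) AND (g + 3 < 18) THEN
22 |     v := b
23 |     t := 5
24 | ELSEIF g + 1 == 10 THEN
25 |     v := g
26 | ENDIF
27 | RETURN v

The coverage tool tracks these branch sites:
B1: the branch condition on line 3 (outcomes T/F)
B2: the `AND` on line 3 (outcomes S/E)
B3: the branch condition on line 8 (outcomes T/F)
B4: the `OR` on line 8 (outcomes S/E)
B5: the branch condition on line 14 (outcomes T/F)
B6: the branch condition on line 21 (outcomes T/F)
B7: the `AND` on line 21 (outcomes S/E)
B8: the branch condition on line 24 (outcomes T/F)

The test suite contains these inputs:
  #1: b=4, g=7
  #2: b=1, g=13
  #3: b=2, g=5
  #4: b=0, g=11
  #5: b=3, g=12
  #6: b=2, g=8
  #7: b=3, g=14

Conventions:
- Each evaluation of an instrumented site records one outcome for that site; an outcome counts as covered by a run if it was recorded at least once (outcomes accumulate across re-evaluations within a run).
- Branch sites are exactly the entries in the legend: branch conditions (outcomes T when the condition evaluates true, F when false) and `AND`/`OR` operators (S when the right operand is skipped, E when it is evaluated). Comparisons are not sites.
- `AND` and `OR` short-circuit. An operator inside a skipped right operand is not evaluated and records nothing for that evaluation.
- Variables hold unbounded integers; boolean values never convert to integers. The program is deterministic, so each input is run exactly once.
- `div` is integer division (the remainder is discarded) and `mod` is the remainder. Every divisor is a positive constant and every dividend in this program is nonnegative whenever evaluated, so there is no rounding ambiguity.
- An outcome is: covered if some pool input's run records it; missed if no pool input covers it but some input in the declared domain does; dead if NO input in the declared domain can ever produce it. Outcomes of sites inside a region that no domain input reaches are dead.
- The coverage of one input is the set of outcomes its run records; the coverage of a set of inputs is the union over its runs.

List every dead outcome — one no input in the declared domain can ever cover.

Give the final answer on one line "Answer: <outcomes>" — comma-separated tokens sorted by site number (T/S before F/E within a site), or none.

checking every outcome against all 65 domain inputs:
  B5=F: zero occurrences over every domain input -> dead
  reachable outcomes have witnesses, e.g. B1=T (e.g. b=2, g=14), B1=F (e.g. b=0, g=3), B2=S (e.g. b=0, g=3), B2=E (e.g. b=2, g=3)

Answer: B5=F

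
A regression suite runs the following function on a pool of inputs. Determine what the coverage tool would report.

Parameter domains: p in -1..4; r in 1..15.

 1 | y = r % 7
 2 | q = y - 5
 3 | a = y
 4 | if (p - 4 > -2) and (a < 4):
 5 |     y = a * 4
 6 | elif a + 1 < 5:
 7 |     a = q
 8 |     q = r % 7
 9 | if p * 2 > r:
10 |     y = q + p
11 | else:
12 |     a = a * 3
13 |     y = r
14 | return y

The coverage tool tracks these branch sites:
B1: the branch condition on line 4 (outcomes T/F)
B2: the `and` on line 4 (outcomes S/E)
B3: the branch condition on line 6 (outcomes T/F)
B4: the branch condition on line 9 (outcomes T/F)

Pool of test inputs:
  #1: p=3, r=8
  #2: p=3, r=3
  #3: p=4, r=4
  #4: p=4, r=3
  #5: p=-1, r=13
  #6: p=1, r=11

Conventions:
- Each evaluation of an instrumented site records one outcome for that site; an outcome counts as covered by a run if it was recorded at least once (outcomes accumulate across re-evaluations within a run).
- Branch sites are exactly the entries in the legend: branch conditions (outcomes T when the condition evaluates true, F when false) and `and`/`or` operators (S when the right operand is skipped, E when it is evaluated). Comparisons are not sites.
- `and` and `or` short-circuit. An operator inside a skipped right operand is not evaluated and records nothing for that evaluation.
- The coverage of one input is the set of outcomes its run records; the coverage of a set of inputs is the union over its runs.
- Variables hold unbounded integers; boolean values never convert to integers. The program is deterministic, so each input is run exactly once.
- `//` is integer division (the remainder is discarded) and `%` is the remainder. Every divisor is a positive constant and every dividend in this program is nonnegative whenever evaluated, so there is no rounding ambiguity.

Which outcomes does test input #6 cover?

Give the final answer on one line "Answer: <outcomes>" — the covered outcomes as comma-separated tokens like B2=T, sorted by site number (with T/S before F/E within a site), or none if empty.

Simulating input #6 (p=1, r=11) step by step:
  B2->S, B1->F, B3->F, B4->F
deduplicating events, the covered set is: B1=F, B2=S, B3=F, B4=F

Answer: B1=F, B2=S, B3=F, B4=F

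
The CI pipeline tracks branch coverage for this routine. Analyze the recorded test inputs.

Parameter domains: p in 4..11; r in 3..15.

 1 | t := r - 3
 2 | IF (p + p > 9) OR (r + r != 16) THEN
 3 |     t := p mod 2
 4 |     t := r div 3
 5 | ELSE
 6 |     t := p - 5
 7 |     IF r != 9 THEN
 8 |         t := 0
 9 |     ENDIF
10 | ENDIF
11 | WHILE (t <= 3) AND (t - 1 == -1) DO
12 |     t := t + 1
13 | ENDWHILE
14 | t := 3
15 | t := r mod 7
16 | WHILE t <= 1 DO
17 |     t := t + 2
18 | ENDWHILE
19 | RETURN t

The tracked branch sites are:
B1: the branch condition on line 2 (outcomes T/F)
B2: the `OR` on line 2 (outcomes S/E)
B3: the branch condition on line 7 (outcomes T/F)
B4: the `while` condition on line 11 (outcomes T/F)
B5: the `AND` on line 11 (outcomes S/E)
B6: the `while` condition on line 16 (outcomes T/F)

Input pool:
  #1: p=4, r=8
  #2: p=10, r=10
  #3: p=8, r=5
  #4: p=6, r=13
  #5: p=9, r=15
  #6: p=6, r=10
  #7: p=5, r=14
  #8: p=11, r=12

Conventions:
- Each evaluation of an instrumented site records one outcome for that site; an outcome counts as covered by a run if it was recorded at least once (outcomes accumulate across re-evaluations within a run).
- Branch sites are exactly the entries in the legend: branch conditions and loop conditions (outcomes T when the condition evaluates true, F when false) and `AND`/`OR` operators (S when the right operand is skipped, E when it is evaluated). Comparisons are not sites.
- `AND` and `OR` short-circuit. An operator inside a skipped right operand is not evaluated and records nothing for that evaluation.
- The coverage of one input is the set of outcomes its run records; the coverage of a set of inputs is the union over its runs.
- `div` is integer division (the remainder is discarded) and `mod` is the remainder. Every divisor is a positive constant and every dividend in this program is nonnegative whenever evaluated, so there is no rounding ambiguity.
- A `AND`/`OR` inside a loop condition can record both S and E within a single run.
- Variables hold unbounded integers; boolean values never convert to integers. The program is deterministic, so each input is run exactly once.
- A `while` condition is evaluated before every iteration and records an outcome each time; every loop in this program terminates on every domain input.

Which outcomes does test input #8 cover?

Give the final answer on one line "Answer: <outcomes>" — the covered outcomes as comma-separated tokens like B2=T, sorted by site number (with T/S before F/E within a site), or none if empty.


Tracing the run of input #8 (p=11, r=12):
  B2->S, B1->T, B5->S, B4->F, B6->F
deduplicating events, the covered set is: B1=T, B2=S, B4=F, B5=S, B6=F
Answer: B1=T, B2=S, B4=F, B5=S, B6=F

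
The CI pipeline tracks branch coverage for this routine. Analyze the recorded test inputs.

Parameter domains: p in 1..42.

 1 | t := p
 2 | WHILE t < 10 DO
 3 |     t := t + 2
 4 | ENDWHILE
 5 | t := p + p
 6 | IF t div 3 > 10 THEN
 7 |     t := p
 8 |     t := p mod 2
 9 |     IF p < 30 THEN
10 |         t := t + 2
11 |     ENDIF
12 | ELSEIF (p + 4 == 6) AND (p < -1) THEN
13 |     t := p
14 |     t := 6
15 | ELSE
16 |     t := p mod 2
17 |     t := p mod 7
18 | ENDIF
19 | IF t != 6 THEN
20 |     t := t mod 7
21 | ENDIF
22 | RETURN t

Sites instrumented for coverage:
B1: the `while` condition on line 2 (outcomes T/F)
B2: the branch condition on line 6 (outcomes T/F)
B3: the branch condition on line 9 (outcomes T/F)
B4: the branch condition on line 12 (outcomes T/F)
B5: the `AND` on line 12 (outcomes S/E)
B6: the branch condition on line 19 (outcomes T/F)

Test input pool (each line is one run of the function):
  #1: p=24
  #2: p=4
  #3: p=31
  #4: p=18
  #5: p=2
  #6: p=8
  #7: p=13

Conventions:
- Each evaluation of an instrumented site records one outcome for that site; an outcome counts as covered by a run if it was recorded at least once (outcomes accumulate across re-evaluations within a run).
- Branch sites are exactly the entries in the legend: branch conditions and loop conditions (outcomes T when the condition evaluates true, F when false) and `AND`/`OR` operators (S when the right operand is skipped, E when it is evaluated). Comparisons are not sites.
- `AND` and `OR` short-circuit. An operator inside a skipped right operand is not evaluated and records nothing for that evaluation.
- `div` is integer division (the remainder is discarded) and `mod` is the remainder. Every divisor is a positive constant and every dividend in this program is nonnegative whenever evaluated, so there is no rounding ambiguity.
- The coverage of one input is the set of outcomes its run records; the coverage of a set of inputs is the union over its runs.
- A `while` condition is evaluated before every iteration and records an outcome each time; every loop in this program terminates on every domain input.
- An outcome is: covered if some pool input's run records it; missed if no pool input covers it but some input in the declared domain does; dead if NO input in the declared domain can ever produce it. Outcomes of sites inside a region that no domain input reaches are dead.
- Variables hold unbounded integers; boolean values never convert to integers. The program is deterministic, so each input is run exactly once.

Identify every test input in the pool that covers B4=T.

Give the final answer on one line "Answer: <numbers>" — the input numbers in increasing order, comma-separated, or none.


input #1 (p=24): does not record B4=T
input #2 (p=4): does not record B4=T
input #3 (p=31): does not record B4=T
input #4 (p=18): does not record B4=T
input #5 (p=2): does not record B4=T
input #6 (p=8): does not record B4=T
input #7 (p=13): does not record B4=T
Answer: none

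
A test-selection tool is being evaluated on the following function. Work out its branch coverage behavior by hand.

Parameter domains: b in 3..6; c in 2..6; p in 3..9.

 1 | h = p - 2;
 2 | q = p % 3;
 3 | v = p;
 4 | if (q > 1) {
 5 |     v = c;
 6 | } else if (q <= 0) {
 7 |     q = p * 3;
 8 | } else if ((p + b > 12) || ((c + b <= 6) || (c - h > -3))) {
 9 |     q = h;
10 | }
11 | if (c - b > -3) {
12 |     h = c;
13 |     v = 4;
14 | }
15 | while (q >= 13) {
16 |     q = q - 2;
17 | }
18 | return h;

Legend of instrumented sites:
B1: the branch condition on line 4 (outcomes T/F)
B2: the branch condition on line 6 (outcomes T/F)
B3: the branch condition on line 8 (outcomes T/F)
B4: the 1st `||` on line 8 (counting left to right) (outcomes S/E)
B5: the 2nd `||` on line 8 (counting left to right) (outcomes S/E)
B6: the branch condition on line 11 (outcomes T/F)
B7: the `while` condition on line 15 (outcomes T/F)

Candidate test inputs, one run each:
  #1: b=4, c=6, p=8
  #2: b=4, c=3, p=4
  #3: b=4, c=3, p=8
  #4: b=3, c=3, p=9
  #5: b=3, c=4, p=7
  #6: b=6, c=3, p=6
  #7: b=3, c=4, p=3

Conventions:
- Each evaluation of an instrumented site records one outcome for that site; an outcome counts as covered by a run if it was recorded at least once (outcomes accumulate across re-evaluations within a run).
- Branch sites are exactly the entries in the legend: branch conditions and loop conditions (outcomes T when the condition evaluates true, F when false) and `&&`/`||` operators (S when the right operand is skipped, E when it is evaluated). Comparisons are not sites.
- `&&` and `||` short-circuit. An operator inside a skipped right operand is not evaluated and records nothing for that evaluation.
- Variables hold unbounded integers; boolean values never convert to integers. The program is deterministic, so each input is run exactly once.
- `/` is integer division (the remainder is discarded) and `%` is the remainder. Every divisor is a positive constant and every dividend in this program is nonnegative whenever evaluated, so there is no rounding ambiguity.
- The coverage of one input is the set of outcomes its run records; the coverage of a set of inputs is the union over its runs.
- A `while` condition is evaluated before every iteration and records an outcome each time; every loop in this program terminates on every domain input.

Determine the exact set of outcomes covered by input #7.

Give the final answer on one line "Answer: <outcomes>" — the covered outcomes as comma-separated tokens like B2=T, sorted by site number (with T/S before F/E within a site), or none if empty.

Event log for input #7 (b=3, c=4, p=3):
  B1->F, B2->T, B6->T, B7->F
as a set, this run covers: B1=F, B2=T, B6=T, B7=F

Answer: B1=F, B2=T, B6=T, B7=F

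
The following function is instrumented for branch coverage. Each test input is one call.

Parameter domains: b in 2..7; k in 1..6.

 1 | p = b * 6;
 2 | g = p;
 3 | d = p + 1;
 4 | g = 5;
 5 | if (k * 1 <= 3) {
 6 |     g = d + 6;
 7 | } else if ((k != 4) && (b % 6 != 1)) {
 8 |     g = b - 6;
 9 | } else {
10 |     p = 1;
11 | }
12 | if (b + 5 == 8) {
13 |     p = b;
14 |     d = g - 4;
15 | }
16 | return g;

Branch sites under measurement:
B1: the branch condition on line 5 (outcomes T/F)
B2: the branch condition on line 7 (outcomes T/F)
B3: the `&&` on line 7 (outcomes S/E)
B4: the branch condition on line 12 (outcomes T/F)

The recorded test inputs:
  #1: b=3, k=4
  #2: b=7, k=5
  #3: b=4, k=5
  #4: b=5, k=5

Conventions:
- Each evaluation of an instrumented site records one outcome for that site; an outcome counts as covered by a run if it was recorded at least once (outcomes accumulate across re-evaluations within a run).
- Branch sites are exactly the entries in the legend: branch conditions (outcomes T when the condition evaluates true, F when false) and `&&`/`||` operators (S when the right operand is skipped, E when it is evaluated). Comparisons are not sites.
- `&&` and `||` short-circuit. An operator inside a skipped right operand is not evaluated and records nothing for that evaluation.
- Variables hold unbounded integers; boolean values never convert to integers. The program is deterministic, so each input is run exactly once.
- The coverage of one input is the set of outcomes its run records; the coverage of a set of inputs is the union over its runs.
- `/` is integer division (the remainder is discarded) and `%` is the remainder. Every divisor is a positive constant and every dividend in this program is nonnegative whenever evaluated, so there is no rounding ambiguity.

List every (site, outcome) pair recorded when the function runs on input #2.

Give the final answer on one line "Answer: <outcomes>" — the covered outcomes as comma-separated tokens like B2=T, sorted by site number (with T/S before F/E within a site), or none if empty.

Event log for input #2 (b=7, k=5):
  B1->F, B3->E, B2->F, B4->F
as a set, this run covers: B1=F, B2=F, B3=E, B4=F

Answer: B1=F, B2=F, B3=E, B4=F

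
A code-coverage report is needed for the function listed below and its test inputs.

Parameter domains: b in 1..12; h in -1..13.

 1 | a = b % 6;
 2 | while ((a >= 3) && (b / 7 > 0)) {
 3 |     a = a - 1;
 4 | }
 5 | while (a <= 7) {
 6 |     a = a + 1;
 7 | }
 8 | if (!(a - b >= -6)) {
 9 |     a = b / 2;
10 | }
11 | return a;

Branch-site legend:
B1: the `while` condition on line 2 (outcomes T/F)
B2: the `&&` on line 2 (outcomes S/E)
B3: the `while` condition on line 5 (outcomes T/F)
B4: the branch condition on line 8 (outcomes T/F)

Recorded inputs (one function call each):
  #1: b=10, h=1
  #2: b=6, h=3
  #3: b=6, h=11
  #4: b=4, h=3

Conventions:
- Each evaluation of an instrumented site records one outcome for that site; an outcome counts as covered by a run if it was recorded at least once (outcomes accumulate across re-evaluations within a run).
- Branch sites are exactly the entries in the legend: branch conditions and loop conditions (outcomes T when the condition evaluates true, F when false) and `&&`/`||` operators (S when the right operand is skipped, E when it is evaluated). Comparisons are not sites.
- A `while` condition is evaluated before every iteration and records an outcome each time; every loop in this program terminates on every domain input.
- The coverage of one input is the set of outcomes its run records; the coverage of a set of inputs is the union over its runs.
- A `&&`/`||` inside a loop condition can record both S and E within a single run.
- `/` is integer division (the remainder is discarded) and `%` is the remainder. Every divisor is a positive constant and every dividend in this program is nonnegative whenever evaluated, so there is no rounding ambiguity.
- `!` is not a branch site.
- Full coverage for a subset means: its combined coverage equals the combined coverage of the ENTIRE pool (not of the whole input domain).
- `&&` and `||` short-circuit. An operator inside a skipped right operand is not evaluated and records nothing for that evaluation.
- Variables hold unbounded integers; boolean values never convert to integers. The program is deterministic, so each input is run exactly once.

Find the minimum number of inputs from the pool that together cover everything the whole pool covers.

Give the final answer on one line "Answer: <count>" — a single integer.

#1 (b=10, h=1) -> B2->E, B1->T, B2->E, B1->T, B2->S, B1->F, B3->T, B3->T, B3->T, B3->T, B3->T, B3->T, B3->F, B4->F; covered: B1=T, B1=F, B2=S, B2=E, B3=T, B3=F, B4=F
#2 (b=6, h=3) -> B2->S, B1->F, B3->T, B3->T, B3->T, B3->T, B3->T, B3->T, B3->T, B3->T, B3->F, B4->F; covered: B1=F, B2=S, B3=T, B3=F, B4=F
#3 (b=6, h=11) -> B2->S, B1->F, B3->T, B3->T, B3->T, B3->T, B3->T, B3->T, B3->T, B3->T, B3->F, B4->F; covered: B1=F, B2=S, B3=T, B3=F, B4=F
#4 (b=4, h=3) -> B2->E, B1->F, B3->T, B3->T, B3->T, B3->T, B3->F, B4->F; covered: B1=F, B2=E, B3=T, B3=F, B4=F
pool-wide coverage (7 outcomes): B1=T, B1=F, B2=S, B2=E, B3=T, B3=F, B4=F
size 1: inputs {1} cover all 7 outcomes, and no lexicographically smaller subset of this size does

Answer: 1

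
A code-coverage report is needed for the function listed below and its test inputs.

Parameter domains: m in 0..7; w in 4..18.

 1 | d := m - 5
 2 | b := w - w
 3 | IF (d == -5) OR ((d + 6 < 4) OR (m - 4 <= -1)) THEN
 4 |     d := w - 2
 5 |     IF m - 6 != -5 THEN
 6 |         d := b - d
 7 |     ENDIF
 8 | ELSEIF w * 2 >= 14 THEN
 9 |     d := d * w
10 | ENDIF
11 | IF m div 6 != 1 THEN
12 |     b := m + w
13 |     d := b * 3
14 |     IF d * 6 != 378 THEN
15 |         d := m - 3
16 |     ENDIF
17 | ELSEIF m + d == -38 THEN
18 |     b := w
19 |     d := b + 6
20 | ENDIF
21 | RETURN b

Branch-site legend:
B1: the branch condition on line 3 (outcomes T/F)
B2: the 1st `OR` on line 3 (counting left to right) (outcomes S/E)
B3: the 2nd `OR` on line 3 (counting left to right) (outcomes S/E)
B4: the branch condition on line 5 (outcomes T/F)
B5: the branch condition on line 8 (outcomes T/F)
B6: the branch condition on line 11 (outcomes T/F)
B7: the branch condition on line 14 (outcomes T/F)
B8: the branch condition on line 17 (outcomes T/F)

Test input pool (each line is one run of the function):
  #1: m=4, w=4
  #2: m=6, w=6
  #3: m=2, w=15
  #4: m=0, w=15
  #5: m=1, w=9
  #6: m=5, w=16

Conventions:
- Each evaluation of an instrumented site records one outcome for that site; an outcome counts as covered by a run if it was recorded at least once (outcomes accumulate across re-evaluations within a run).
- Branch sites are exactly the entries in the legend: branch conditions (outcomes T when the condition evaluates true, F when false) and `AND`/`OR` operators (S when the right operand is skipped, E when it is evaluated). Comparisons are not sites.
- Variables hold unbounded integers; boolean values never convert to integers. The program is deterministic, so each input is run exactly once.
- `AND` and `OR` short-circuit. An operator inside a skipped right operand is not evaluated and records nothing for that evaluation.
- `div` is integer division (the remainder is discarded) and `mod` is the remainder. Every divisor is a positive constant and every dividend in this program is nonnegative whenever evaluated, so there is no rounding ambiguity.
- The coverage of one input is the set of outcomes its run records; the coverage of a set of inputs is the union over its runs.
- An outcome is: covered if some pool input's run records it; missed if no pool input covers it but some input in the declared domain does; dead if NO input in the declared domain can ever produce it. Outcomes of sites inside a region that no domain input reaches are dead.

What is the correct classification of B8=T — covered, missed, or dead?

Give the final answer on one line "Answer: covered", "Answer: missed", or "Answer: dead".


no pool input records B8=T
checking all 120 inputs in the declared domain: B8=T is never recorded -> dead
Answer: dead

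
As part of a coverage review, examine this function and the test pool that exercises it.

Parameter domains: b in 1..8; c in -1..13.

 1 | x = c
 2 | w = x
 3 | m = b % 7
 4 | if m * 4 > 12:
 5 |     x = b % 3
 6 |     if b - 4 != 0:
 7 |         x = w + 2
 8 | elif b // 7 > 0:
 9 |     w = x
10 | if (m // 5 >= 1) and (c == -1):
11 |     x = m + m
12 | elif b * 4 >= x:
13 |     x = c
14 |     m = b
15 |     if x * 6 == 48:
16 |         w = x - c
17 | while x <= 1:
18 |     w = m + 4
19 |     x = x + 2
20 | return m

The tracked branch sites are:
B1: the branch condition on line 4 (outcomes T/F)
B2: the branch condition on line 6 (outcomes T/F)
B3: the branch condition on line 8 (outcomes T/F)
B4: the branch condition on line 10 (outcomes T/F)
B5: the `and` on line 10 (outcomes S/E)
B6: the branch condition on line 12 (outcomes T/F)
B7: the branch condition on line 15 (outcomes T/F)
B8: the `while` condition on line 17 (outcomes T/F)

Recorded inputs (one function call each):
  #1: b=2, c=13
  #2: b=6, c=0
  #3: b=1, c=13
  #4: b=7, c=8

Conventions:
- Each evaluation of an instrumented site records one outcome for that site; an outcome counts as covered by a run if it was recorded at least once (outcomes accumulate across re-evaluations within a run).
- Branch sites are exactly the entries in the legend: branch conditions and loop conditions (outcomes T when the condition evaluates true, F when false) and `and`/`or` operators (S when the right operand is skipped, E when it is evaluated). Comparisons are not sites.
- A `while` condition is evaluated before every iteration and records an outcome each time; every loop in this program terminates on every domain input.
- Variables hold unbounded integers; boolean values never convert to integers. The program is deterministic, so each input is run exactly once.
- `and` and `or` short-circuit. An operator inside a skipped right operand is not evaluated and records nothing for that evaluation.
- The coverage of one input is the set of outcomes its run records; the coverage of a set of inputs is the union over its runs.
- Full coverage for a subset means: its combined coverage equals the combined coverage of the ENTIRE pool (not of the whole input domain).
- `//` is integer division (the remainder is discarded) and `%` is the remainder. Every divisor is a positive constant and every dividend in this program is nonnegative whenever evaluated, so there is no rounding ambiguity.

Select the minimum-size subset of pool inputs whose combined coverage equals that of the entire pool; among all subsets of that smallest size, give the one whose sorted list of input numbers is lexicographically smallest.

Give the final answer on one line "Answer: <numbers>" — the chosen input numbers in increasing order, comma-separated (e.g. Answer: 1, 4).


#1 (b=2, c=13) -> covered: B1=F, B3=F, B4=F, B5=S, B6=F, B8=F
#2 (b=6, c=0) -> covered: B1=T, B2=T, B4=F, B5=E, B6=T, B7=F, B8=T, B8=F
#3 (b=1, c=13) -> covered: B1=F, B3=F, B4=F, B5=S, B6=F, B8=F
#4 (b=7, c=8) -> covered: B1=F, B3=T, B4=F, B5=S, B6=T, B7=T, B8=F
the full pool covers 14 outcomes: B1=T, B1=F, B2=T, B3=T, B3=F, B4=F, B5=S, B5=E, B6=T, B6=F, B7=T, B7=F, B8=T, B8=F
size 1 is not enough: best union over all size-1 subsets is 8/14
size 2 is not enough: best union over all size-2 subsets is 12/14
inputs {1, 2, 4} (size 3) cover everything; no size-3 subset with a lexicographically smaller index list covers all 14
Answer: 1, 2, 4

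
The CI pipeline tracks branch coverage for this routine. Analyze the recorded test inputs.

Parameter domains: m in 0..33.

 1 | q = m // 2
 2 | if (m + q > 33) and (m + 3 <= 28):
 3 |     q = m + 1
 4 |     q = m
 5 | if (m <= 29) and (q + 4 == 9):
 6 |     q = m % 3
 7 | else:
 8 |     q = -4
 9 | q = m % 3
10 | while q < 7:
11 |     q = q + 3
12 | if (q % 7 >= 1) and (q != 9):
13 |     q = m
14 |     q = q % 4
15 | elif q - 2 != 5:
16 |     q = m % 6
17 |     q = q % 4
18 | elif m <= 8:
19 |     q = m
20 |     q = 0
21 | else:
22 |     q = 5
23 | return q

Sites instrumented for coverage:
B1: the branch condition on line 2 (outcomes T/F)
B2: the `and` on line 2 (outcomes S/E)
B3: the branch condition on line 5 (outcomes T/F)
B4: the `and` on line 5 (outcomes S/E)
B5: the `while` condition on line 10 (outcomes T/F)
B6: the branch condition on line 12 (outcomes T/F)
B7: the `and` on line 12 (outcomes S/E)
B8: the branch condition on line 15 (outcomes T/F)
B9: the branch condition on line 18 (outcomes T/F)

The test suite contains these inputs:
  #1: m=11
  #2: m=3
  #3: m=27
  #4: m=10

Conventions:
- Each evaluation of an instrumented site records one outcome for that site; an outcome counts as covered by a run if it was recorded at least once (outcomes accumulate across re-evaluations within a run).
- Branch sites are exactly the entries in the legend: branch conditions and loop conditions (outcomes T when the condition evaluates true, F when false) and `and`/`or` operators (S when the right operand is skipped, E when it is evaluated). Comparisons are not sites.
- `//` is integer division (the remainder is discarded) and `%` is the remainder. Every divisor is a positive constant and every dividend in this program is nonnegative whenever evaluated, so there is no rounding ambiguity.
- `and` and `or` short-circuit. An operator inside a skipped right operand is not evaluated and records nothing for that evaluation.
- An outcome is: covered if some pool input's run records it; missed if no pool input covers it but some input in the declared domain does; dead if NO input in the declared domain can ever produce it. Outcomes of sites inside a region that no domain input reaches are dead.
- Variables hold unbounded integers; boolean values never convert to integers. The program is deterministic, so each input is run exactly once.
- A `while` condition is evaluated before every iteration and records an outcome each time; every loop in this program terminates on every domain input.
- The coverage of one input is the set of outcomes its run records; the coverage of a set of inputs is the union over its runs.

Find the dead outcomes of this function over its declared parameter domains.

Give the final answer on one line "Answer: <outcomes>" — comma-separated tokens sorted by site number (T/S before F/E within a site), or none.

sweeping the full domain (34 inputs) for each outcome:
  reachable outcomes have witnesses, e.g. B1=T (e.g. m=23), B1=F (e.g. m=0), B2=S (e.g. m=0), B2=E (e.g. m=23)

Answer: none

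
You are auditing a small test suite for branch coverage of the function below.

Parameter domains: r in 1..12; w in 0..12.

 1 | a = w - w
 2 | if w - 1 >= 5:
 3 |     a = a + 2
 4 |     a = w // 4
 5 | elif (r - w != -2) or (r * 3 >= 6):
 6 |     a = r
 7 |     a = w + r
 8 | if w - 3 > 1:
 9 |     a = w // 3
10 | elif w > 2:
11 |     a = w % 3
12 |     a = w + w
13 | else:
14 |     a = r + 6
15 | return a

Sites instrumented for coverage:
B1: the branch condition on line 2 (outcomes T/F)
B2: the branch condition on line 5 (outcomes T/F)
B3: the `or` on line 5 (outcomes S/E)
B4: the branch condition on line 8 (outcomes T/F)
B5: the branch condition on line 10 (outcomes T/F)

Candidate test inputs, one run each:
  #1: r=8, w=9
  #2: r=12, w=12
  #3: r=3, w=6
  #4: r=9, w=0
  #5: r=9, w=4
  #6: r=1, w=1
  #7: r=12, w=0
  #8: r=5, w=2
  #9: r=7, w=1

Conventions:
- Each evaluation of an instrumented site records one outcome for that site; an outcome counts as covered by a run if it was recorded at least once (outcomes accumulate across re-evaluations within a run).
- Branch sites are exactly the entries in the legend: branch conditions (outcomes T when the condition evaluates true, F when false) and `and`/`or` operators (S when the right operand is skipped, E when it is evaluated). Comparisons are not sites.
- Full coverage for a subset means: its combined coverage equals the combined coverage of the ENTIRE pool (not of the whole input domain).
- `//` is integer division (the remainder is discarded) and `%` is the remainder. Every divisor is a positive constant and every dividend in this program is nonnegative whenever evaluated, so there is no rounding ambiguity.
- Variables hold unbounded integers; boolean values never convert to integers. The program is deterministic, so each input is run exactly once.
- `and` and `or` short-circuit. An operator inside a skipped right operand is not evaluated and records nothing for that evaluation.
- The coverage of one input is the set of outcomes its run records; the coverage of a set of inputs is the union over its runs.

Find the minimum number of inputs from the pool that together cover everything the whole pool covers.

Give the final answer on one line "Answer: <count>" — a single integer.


input #1, r=8, w=9: events B1->T, B4->T; outcomes B1=T, B4=T
input #2, r=12, w=12: events B1->T, B4->T; outcomes B1=T, B4=T
input #3, r=3, w=6: events B1->T, B4->T; outcomes B1=T, B4=T
input #4, r=9, w=0: events B1->F, B3->S, B2->T, B4->F, B5->F; outcomes B1=F, B2=T, B3=S, B4=F, B5=F
input #5, r=9, w=4: events B1->F, B3->S, B2->T, B4->F, B5->T; outcomes B1=F, B2=T, B3=S, B4=F, B5=T
input #6, r=1, w=1: events B1->F, B3->S, B2->T, B4->F, B5->F; outcomes B1=F, B2=T, B3=S, B4=F, B5=F
input #7, r=12, w=0: events B1->F, B3->S, B2->T, B4->F, B5->F; outcomes B1=F, B2=T, B3=S, B4=F, B5=F
input #8, r=5, w=2: events B1->F, B3->S, B2->T, B4->F, B5->F; outcomes B1=F, B2=T, B3=S, B4=F, B5=F
input #9, r=7, w=1: events B1->F, B3->S, B2->T, B4->F, B5->F; outcomes B1=F, B2=T, B3=S, B4=F, B5=F
union over all inputs: B1=T, B1=F, B2=T, B3=S, B4=T, B4=F, B5=T, B5=F (8 outcomes)
size 1 is not enough: best union over all size-1 subsets is 5/8
size 2 is not enough: best union over all size-2 subsets is 7/8
the canonical winner is {1, 4, 5}: size 3, full 8-outcome coverage, earliest index list among size-3 covers
Answer: 3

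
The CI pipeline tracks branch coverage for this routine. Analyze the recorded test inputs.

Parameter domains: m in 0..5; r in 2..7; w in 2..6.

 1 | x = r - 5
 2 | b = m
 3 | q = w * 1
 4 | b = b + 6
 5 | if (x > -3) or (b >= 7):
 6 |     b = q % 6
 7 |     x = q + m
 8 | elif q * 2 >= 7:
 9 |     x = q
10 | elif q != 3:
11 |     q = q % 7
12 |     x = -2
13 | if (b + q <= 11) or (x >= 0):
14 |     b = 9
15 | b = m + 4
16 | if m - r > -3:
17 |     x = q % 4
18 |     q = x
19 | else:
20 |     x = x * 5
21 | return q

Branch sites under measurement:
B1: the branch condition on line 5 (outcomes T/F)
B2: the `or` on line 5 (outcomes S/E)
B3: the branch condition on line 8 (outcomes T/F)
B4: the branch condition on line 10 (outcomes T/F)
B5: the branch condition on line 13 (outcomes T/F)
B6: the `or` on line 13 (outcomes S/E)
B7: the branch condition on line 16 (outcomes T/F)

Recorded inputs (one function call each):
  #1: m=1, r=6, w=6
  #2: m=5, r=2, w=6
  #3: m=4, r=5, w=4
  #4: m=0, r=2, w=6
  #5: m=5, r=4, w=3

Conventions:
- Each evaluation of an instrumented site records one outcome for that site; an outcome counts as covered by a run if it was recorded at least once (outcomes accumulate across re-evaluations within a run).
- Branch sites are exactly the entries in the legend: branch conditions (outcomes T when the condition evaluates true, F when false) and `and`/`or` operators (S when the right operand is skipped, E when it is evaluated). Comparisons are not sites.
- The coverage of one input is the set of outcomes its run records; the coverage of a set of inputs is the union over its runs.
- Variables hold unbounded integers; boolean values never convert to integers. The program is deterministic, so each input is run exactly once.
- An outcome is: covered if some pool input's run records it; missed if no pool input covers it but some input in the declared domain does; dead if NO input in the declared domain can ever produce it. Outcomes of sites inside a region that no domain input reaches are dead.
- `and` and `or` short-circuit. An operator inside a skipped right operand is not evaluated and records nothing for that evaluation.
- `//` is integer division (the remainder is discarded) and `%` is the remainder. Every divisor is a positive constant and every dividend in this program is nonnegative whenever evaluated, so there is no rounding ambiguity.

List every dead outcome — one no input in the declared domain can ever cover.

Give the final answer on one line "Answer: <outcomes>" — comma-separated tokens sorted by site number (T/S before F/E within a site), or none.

running all 180 domain inputs and tallying outcomes:
  B5=F: no domain input ever produces it -> dead
  reachable outcomes have witnesses, e.g. B1=T (e.g. m=0, r=3, w=2), B1=F (e.g. m=0, r=2, w=2), B2=S (e.g. m=0, r=3, w=2), B2=E (e.g. m=0, r=2, w=2)

Answer: B5=F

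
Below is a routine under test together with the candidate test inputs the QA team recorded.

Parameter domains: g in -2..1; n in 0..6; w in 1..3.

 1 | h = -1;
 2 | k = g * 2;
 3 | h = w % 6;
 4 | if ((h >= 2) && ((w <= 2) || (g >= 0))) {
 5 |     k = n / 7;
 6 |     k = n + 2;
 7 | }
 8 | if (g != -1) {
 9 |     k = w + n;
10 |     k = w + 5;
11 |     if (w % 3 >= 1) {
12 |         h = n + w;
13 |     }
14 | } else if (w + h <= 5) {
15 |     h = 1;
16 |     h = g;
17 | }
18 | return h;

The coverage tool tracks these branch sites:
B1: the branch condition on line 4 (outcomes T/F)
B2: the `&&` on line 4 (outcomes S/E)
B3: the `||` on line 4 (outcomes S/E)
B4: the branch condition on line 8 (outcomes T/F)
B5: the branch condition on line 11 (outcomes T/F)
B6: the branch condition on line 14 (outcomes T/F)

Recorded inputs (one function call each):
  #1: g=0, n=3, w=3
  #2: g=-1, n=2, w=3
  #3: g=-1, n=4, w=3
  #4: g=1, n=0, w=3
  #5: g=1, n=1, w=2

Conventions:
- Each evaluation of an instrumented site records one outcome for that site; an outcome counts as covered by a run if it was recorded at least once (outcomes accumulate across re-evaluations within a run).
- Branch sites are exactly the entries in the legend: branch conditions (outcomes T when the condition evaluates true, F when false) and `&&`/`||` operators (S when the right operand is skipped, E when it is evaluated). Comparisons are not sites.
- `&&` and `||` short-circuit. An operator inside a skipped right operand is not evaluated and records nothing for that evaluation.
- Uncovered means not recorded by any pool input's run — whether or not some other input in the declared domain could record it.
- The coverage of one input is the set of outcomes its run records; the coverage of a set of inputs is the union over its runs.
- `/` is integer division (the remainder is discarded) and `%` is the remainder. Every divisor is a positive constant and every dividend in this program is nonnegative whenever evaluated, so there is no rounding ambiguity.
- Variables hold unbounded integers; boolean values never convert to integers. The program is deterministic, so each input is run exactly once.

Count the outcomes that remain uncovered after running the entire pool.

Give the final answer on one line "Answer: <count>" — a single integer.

input #1 (g=0, n=3, w=3): events B2->E, B3->E, B1->T, B4->T, B5->F; covers B1=T, B2=E, B3=E, B4=T, B5=F
input #2 (g=-1, n=2, w=3): events B2->E, B3->E, B1->F, B4->F, B6->F; covers B1=F, B2=E, B3=E, B4=F, B6=F
input #3 (g=-1, n=4, w=3): events B2->E, B3->E, B1->F, B4->F, B6->F; covers B1=F, B2=E, B3=E, B4=F, B6=F
input #4 (g=1, n=0, w=3): events B2->E, B3->E, B1->T, B4->T, B5->F; covers B1=T, B2=E, B3=E, B4=T, B5=F
input #5 (g=1, n=1, w=2): events B2->E, B3->S, B1->T, B4->T, B5->T; covers B1=T, B2=E, B3=S, B4=T, B5=T
union over the pool: B1=T, B1=F, B2=E, B3=S, B3=E, B4=T, B4=F, B5=T, B5=F, B6=F
uncovered (2 of 12): B2=S, B6=T

Answer: 2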